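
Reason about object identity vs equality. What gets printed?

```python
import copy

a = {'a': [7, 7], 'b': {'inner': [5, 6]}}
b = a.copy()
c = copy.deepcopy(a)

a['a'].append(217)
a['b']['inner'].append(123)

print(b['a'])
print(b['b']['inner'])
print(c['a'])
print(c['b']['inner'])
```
[7, 7, 217]
[5, 6, 123]
[7, 7]
[5, 6]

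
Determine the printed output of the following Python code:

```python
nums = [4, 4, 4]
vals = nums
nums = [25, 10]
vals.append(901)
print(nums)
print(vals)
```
[25, 10]
[4, 4, 4, 901]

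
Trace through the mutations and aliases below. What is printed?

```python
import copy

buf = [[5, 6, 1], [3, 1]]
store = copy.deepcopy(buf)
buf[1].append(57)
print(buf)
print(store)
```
[[5, 6, 1], [3, 1, 57]]
[[5, 6, 1], [3, 1]]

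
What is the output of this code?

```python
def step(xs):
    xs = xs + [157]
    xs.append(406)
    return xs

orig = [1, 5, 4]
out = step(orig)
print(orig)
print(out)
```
[1, 5, 4]
[1, 5, 4, 157, 406]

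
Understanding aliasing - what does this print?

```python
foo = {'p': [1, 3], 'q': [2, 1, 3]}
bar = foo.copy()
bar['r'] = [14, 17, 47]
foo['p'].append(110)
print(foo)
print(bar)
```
{'p': [1, 3, 110], 'q': [2, 1, 3]}
{'p': [1, 3, 110], 'q': [2, 1, 3], 'r': [14, 17, 47]}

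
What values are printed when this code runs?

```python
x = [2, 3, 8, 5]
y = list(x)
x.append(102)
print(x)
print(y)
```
[2, 3, 8, 5, 102]
[2, 3, 8, 5]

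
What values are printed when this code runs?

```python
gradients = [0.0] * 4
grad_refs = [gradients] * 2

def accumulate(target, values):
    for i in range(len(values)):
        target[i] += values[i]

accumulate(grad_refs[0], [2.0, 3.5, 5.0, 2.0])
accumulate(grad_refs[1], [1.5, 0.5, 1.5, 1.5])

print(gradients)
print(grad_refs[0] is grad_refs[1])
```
[3.5, 4.0, 6.5, 3.5]
True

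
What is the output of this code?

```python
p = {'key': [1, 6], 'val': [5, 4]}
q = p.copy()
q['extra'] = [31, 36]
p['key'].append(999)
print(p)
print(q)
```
{'key': [1, 6, 999], 'val': [5, 4]}
{'key': [1, 6, 999], 'val': [5, 4], 'extra': [31, 36]}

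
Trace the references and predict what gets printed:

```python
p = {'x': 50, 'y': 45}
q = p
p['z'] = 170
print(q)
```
{'x': 50, 'y': 45, 'z': 170}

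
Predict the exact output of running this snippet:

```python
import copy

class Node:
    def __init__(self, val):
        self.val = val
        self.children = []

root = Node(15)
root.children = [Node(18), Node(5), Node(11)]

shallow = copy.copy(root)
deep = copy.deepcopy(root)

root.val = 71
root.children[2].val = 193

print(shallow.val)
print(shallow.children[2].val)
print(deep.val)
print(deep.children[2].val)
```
15
193
15
11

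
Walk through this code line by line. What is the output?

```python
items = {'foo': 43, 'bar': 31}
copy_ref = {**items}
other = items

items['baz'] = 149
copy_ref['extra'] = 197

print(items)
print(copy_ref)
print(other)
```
{'foo': 43, 'bar': 31, 'baz': 149}
{'foo': 43, 'bar': 31, 'extra': 197}
{'foo': 43, 'bar': 31, 'baz': 149}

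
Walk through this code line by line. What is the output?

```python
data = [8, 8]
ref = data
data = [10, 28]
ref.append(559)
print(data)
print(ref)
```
[10, 28]
[8, 8, 559]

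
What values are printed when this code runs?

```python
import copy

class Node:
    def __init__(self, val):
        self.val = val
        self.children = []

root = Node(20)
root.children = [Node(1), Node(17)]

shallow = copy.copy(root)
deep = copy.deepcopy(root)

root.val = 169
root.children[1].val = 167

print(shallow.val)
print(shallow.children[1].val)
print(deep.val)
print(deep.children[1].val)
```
20
167
20
17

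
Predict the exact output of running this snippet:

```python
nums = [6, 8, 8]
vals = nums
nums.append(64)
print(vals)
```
[6, 8, 8, 64]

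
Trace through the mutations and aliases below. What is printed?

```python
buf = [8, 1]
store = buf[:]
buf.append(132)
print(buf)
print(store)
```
[8, 1, 132]
[8, 1]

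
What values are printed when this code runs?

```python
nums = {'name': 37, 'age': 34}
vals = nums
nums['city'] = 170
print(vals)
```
{'name': 37, 'age': 34, 'city': 170}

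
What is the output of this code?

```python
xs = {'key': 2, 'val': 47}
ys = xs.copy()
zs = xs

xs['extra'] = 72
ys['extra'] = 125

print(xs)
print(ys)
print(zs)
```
{'key': 2, 'val': 47, 'extra': 72}
{'key': 2, 'val': 47, 'extra': 125}
{'key': 2, 'val': 47, 'extra': 72}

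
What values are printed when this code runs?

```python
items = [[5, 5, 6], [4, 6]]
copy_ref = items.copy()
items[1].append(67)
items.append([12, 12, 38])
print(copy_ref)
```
[[5, 5, 6], [4, 6, 67]]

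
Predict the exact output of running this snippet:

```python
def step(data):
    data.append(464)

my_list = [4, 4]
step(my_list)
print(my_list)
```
[4, 4, 464]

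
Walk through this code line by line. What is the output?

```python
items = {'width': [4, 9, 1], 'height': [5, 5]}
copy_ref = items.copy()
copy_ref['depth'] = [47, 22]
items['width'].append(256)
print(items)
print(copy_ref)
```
{'width': [4, 9, 1, 256], 'height': [5, 5]}
{'width': [4, 9, 1, 256], 'height': [5, 5], 'depth': [47, 22]}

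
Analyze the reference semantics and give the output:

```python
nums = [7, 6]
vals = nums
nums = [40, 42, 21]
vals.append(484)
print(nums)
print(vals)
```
[40, 42, 21]
[7, 6, 484]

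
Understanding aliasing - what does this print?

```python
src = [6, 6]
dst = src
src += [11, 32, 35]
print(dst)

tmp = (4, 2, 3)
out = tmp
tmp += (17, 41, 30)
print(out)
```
[6, 6, 11, 32, 35]
(4, 2, 3)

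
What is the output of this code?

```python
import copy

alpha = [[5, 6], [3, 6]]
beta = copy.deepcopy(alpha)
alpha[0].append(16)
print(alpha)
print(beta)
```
[[5, 6, 16], [3, 6]]
[[5, 6], [3, 6]]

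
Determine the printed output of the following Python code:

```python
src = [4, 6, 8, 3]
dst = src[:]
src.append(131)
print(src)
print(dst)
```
[4, 6, 8, 3, 131]
[4, 6, 8, 3]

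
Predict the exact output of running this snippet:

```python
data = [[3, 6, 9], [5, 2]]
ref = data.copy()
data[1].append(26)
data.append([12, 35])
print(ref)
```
[[3, 6, 9], [5, 2, 26]]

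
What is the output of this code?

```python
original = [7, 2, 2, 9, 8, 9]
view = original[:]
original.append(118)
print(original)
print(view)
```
[7, 2, 2, 9, 8, 9, 118]
[7, 2, 2, 9, 8, 9]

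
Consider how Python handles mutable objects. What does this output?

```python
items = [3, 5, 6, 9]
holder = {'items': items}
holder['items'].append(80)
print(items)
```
[3, 5, 6, 9, 80]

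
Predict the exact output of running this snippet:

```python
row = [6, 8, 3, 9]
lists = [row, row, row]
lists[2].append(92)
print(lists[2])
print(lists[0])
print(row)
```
[6, 8, 3, 9, 92]
[6, 8, 3, 9, 92]
[6, 8, 3, 9, 92]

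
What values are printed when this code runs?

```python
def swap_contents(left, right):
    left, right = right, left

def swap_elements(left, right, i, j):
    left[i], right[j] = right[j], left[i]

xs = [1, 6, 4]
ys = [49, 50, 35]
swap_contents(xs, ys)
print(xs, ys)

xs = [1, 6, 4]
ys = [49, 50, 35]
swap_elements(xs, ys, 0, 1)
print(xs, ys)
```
[1, 6, 4] [49, 50, 35]
[50, 6, 4] [49, 1, 35]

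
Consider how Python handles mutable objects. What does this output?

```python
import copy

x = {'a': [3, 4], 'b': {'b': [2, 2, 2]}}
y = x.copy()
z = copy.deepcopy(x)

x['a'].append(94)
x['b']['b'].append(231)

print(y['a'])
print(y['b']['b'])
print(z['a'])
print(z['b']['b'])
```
[3, 4, 94]
[2, 2, 2, 231]
[3, 4]
[2, 2, 2]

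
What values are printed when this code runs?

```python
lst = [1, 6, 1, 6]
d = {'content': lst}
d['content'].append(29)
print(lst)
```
[1, 6, 1, 6, 29]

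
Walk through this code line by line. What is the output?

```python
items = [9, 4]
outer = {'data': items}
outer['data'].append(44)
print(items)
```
[9, 4, 44]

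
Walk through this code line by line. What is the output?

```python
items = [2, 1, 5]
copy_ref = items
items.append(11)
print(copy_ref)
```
[2, 1, 5, 11]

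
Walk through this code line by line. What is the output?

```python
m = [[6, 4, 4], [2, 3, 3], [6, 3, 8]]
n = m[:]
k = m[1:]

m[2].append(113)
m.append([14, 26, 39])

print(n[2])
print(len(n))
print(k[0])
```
[6, 3, 8, 113]
3
[2, 3, 3]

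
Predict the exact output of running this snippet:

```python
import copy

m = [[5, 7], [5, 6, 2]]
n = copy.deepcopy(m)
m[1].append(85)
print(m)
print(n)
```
[[5, 7], [5, 6, 2, 85]]
[[5, 7], [5, 6, 2]]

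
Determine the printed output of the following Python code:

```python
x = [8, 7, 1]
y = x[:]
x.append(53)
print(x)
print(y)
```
[8, 7, 1, 53]
[8, 7, 1]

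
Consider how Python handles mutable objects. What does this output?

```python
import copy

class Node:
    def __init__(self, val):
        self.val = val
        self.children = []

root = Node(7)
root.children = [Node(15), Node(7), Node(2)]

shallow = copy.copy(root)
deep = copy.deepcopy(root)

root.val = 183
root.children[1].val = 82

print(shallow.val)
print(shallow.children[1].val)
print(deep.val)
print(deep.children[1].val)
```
7
82
7
7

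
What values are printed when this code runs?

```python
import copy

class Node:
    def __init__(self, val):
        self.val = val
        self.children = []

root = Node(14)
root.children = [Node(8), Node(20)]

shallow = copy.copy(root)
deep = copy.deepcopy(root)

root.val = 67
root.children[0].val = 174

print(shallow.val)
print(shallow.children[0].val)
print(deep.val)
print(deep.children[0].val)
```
14
174
14
8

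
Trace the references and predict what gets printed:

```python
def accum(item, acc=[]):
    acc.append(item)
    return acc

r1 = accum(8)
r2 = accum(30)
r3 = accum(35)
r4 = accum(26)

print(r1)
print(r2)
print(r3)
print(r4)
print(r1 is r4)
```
[8, 30, 35, 26]
[8, 30, 35, 26]
[8, 30, 35, 26]
[8, 30, 35, 26]
True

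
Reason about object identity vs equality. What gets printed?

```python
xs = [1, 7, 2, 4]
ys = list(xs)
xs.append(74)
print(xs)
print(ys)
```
[1, 7, 2, 4, 74]
[1, 7, 2, 4]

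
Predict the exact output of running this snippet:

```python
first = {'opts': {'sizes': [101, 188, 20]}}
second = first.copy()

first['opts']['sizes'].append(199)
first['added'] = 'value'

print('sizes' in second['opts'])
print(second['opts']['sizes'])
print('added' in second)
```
True
[101, 188, 20, 199]
False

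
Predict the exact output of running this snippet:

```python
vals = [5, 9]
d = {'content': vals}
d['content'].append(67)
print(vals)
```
[5, 9, 67]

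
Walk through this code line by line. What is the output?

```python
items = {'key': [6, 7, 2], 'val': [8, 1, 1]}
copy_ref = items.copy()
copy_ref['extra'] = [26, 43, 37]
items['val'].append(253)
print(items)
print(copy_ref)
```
{'key': [6, 7, 2], 'val': [8, 1, 1, 253]}
{'key': [6, 7, 2], 'val': [8, 1, 1, 253], 'extra': [26, 43, 37]}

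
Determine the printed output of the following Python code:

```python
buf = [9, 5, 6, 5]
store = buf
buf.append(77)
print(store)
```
[9, 5, 6, 5, 77]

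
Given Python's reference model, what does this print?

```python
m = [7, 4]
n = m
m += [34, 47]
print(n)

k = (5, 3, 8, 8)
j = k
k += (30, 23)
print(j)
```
[7, 4, 34, 47]
(5, 3, 8, 8)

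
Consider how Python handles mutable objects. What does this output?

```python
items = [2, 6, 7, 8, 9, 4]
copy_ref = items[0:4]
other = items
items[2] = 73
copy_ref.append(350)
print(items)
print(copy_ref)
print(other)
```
[2, 6, 73, 8, 9, 4]
[2, 6, 7, 8, 350]
[2, 6, 73, 8, 9, 4]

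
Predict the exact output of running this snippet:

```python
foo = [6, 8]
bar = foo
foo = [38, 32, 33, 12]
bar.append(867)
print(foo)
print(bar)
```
[38, 32, 33, 12]
[6, 8, 867]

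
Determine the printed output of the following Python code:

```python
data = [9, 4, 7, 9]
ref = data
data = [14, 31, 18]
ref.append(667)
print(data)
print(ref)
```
[14, 31, 18]
[9, 4, 7, 9, 667]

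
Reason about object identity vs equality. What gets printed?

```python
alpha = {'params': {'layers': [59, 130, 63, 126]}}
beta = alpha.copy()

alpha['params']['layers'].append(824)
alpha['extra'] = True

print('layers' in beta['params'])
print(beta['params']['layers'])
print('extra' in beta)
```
True
[59, 130, 63, 126, 824]
False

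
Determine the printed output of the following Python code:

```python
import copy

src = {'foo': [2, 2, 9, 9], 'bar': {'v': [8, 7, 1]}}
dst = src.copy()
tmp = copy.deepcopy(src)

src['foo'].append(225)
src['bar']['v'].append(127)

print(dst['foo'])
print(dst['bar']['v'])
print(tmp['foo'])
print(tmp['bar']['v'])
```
[2, 2, 9, 9, 225]
[8, 7, 1, 127]
[2, 2, 9, 9]
[8, 7, 1]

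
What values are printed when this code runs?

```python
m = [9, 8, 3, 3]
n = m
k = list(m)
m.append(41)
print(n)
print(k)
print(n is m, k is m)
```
[9, 8, 3, 3, 41]
[9, 8, 3, 3]
True False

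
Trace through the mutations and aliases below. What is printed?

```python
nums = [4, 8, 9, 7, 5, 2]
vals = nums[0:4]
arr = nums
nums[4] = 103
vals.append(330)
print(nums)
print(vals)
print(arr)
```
[4, 8, 9, 7, 103, 2]
[4, 8, 9, 7, 330]
[4, 8, 9, 7, 103, 2]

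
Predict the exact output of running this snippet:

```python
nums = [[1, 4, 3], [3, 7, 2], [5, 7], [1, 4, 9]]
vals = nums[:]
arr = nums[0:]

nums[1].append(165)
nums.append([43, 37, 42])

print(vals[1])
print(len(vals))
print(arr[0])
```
[3, 7, 2, 165]
4
[1, 4, 3]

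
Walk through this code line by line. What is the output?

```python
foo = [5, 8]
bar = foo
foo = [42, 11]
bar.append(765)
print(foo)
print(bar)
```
[42, 11]
[5, 8, 765]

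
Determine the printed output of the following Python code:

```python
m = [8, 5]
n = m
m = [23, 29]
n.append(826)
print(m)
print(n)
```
[23, 29]
[8, 5, 826]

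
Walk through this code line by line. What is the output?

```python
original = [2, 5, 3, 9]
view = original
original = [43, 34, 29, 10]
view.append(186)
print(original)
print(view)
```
[43, 34, 29, 10]
[2, 5, 3, 9, 186]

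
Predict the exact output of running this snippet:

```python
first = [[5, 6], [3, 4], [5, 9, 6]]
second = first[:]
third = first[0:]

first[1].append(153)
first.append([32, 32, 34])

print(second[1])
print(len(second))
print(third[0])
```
[3, 4, 153]
3
[5, 6]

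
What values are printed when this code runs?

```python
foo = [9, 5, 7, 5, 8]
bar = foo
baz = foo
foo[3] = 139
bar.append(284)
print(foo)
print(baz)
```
[9, 5, 7, 139, 8, 284]
[9, 5, 7, 139, 8, 284]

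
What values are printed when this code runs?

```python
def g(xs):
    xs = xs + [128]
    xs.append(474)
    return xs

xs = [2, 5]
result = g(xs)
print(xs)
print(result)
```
[2, 5]
[2, 5, 128, 474]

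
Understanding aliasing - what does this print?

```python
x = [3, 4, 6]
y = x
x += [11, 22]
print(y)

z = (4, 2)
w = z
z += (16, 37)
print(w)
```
[3, 4, 6, 11, 22]
(4, 2)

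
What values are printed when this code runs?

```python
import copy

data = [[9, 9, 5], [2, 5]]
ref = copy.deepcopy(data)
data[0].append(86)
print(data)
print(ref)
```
[[9, 9, 5, 86], [2, 5]]
[[9, 9, 5], [2, 5]]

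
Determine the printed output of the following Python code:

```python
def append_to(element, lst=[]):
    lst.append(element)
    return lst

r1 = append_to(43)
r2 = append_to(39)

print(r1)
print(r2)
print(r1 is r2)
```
[43, 39]
[43, 39]
True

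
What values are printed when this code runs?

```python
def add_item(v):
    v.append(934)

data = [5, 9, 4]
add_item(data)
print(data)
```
[5, 9, 4, 934]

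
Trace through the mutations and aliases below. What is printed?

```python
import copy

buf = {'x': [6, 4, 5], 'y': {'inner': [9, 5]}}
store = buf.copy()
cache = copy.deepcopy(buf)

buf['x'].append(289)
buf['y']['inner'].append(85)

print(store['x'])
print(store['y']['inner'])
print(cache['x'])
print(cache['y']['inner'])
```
[6, 4, 5, 289]
[9, 5, 85]
[6, 4, 5]
[9, 5]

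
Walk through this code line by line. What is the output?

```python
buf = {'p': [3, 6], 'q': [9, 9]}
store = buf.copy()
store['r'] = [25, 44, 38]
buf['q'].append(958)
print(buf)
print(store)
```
{'p': [3, 6], 'q': [9, 9, 958]}
{'p': [3, 6], 'q': [9, 9, 958], 'r': [25, 44, 38]}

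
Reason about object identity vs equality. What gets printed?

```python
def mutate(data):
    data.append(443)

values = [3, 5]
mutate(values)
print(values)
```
[3, 5, 443]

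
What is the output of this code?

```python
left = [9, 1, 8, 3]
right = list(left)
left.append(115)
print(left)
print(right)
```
[9, 1, 8, 3, 115]
[9, 1, 8, 3]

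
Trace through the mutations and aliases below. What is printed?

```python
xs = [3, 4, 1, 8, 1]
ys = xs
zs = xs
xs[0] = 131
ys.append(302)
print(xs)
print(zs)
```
[131, 4, 1, 8, 1, 302]
[131, 4, 1, 8, 1, 302]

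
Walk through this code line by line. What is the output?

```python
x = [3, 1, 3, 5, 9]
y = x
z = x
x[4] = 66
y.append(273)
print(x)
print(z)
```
[3, 1, 3, 5, 66, 273]
[3, 1, 3, 5, 66, 273]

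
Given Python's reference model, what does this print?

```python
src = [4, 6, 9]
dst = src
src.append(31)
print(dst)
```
[4, 6, 9, 31]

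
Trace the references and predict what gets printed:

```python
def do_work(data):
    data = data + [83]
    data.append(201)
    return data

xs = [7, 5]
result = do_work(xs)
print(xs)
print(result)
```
[7, 5]
[7, 5, 83, 201]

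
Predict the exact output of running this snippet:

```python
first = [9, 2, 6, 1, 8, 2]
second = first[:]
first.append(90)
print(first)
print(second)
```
[9, 2, 6, 1, 8, 2, 90]
[9, 2, 6, 1, 8, 2]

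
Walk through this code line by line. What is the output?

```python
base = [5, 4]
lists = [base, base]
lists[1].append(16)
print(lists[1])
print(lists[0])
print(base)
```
[5, 4, 16]
[5, 4, 16]
[5, 4, 16]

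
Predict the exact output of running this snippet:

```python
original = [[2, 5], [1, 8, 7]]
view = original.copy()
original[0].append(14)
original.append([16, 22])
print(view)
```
[[2, 5, 14], [1, 8, 7]]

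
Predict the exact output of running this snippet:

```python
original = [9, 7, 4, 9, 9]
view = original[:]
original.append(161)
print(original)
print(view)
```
[9, 7, 4, 9, 9, 161]
[9, 7, 4, 9, 9]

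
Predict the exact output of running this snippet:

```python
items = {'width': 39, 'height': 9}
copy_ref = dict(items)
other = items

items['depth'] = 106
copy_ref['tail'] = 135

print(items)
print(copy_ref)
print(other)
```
{'width': 39, 'height': 9, 'depth': 106}
{'width': 39, 'height': 9, 'tail': 135}
{'width': 39, 'height': 9, 'depth': 106}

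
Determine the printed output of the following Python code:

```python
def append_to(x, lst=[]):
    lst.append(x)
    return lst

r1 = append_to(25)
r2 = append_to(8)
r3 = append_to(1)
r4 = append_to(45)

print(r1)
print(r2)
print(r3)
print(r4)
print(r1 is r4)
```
[25, 8, 1, 45]
[25, 8, 1, 45]
[25, 8, 1, 45]
[25, 8, 1, 45]
True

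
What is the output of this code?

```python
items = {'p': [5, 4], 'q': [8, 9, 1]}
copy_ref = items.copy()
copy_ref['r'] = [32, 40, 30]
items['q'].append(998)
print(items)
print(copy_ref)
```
{'p': [5, 4], 'q': [8, 9, 1, 998]}
{'p': [5, 4], 'q': [8, 9, 1, 998], 'r': [32, 40, 30]}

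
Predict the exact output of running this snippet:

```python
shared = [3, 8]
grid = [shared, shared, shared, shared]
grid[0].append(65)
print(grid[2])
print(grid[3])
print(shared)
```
[3, 8, 65]
[3, 8, 65]
[3, 8, 65]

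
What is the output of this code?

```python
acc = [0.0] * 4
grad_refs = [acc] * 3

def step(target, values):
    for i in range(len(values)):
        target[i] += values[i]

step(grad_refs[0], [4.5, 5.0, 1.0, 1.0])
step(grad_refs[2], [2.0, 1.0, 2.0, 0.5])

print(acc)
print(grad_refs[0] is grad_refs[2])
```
[6.5, 6.0, 3.0, 1.5]
True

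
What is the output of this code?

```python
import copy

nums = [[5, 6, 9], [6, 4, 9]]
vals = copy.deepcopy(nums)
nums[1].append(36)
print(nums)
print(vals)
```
[[5, 6, 9], [6, 4, 9, 36]]
[[5, 6, 9], [6, 4, 9]]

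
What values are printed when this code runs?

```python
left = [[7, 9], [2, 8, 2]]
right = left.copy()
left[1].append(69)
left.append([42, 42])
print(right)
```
[[7, 9], [2, 8, 2, 69]]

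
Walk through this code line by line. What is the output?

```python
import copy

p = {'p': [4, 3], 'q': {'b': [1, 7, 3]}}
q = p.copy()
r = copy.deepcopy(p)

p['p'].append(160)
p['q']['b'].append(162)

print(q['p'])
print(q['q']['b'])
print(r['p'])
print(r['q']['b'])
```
[4, 3, 160]
[1, 7, 3, 162]
[4, 3]
[1, 7, 3]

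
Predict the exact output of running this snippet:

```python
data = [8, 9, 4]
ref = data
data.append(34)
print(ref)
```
[8, 9, 4, 34]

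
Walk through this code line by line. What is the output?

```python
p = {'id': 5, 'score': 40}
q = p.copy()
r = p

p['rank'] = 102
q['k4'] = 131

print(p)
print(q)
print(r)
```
{'id': 5, 'score': 40, 'rank': 102}
{'id': 5, 'score': 40, 'k4': 131}
{'id': 5, 'score': 40, 'rank': 102}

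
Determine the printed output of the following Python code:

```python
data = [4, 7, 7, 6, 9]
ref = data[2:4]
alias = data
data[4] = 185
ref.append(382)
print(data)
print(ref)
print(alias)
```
[4, 7, 7, 6, 185]
[7, 6, 382]
[4, 7, 7, 6, 185]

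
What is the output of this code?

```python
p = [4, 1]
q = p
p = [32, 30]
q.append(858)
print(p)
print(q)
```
[32, 30]
[4, 1, 858]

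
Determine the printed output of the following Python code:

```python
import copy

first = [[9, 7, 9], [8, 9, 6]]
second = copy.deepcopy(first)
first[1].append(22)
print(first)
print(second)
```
[[9, 7, 9], [8, 9, 6, 22]]
[[9, 7, 9], [8, 9, 6]]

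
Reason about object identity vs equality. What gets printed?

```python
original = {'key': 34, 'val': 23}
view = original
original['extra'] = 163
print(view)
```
{'key': 34, 'val': 23, 'extra': 163}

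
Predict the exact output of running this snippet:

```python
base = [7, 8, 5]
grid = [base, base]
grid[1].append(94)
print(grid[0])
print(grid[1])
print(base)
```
[7, 8, 5, 94]
[7, 8, 5, 94]
[7, 8, 5, 94]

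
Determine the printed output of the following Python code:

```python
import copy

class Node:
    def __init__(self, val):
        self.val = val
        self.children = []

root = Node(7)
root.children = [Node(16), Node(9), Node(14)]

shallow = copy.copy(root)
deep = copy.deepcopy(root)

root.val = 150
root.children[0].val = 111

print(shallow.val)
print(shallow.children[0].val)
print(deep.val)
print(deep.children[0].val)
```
7
111
7
16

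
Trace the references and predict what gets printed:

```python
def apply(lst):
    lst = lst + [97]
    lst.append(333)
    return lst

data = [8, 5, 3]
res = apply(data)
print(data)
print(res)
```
[8, 5, 3]
[8, 5, 3, 97, 333]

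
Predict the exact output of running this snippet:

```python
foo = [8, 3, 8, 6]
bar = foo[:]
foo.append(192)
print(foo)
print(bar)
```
[8, 3, 8, 6, 192]
[8, 3, 8, 6]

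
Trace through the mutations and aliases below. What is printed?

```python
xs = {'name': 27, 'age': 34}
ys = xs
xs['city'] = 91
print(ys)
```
{'name': 27, 'age': 34, 'city': 91}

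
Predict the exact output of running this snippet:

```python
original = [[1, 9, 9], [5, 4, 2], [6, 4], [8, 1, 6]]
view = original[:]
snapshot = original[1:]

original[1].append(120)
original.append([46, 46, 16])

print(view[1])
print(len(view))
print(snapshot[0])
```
[5, 4, 2, 120]
4
[5, 4, 2, 120]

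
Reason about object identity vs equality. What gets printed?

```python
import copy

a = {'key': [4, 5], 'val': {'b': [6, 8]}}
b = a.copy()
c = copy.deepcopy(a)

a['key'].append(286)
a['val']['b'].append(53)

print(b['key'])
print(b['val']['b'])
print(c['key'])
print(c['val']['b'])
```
[4, 5, 286]
[6, 8, 53]
[4, 5]
[6, 8]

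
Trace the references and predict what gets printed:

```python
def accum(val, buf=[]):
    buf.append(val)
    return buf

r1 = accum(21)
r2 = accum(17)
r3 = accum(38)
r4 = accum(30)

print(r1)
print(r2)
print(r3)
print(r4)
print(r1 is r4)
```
[21, 17, 38, 30]
[21, 17, 38, 30]
[21, 17, 38, 30]
[21, 17, 38, 30]
True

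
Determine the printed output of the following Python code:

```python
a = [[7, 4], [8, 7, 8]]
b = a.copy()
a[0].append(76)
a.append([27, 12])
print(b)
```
[[7, 4, 76], [8, 7, 8]]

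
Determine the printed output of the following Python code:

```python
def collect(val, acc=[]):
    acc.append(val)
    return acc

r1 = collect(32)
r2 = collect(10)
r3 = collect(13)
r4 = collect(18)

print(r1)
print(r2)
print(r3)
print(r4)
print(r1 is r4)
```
[32, 10, 13, 18]
[32, 10, 13, 18]
[32, 10, 13, 18]
[32, 10, 13, 18]
True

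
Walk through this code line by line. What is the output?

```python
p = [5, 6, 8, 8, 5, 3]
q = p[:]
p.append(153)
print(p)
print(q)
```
[5, 6, 8, 8, 5, 3, 153]
[5, 6, 8, 8, 5, 3]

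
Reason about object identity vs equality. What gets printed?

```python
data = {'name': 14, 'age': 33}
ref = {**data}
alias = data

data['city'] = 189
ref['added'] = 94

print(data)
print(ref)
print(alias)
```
{'name': 14, 'age': 33, 'city': 189}
{'name': 14, 'age': 33, 'added': 94}
{'name': 14, 'age': 33, 'city': 189}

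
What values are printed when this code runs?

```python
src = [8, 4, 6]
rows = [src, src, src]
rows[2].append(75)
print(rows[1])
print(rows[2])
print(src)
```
[8, 4, 6, 75]
[8, 4, 6, 75]
[8, 4, 6, 75]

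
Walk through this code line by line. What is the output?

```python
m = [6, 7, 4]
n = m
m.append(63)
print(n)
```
[6, 7, 4, 63]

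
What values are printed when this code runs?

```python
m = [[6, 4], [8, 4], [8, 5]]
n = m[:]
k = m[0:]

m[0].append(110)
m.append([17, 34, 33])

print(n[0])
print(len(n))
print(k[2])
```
[6, 4, 110]
3
[8, 5]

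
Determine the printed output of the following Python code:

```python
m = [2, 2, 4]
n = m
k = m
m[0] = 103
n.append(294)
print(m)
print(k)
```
[103, 2, 4, 294]
[103, 2, 4, 294]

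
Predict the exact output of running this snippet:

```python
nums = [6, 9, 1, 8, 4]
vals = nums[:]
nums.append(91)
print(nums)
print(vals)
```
[6, 9, 1, 8, 4, 91]
[6, 9, 1, 8, 4]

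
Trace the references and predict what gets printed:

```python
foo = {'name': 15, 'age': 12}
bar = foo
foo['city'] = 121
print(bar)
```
{'name': 15, 'age': 12, 'city': 121}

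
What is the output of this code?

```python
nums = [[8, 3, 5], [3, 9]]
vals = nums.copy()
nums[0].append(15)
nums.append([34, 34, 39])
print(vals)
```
[[8, 3, 5, 15], [3, 9]]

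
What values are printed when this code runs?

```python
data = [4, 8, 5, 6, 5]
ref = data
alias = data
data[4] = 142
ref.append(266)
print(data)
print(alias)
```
[4, 8, 5, 6, 142, 266]
[4, 8, 5, 6, 142, 266]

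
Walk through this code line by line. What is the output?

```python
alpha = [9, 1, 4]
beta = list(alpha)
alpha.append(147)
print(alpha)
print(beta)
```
[9, 1, 4, 147]
[9, 1, 4]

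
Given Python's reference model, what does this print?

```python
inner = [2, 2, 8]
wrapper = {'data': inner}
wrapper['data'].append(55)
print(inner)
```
[2, 2, 8, 55]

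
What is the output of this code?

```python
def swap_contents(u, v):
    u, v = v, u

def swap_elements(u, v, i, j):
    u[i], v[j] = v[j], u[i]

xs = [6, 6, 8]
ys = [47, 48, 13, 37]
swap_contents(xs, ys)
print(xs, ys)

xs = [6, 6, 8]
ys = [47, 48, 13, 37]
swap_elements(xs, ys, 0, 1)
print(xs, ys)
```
[6, 6, 8] [47, 48, 13, 37]
[48, 6, 8] [47, 6, 13, 37]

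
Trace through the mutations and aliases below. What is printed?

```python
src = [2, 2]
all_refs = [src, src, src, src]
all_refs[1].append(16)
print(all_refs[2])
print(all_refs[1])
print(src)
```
[2, 2, 16]
[2, 2, 16]
[2, 2, 16]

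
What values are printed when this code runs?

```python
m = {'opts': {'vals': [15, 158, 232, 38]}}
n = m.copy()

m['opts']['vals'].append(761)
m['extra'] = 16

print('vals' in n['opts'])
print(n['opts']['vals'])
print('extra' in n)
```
True
[15, 158, 232, 38, 761]
False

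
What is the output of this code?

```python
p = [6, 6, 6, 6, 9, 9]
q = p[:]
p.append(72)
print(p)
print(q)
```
[6, 6, 6, 6, 9, 9, 72]
[6, 6, 6, 6, 9, 9]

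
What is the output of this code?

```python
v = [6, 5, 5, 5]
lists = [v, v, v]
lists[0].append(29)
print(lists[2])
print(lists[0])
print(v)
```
[6, 5, 5, 5, 29]
[6, 5, 5, 5, 29]
[6, 5, 5, 5, 29]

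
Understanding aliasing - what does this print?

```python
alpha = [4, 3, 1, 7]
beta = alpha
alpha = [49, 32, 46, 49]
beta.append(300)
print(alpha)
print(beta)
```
[49, 32, 46, 49]
[4, 3, 1, 7, 300]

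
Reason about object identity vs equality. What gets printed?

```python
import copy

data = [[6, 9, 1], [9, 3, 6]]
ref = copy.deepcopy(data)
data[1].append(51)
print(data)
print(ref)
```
[[6, 9, 1], [9, 3, 6, 51]]
[[6, 9, 1], [9, 3, 6]]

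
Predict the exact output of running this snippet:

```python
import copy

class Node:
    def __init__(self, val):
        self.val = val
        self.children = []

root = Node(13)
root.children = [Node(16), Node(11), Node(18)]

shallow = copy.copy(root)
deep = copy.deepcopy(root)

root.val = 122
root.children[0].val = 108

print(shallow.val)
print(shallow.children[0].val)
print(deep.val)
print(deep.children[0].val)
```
13
108
13
16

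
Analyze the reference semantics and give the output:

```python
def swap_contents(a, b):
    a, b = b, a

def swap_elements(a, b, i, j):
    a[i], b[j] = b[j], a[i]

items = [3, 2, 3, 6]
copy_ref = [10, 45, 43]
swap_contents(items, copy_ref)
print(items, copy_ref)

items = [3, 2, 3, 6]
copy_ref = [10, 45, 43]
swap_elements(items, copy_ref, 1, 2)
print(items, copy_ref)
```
[3, 2, 3, 6] [10, 45, 43]
[3, 43, 3, 6] [10, 45, 2]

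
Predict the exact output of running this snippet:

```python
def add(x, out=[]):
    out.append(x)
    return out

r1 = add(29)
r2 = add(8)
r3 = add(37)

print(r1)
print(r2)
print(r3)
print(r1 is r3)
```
[29, 8, 37]
[29, 8, 37]
[29, 8, 37]
True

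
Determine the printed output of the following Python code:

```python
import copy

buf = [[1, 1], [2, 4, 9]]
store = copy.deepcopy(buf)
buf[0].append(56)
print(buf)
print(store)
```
[[1, 1, 56], [2, 4, 9]]
[[1, 1], [2, 4, 9]]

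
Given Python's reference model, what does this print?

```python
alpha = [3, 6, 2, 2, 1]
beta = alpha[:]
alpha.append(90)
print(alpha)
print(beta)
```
[3, 6, 2, 2, 1, 90]
[3, 6, 2, 2, 1]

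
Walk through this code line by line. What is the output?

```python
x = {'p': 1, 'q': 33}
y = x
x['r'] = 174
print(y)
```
{'p': 1, 'q': 33, 'r': 174}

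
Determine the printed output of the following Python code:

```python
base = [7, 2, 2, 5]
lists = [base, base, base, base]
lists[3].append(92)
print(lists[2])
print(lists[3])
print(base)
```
[7, 2, 2, 5, 92]
[7, 2, 2, 5, 92]
[7, 2, 2, 5, 92]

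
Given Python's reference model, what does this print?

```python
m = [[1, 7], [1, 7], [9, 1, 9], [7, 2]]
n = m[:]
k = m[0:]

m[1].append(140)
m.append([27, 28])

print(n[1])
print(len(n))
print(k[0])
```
[1, 7, 140]
4
[1, 7]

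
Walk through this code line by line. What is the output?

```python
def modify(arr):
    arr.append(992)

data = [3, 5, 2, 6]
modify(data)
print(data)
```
[3, 5, 2, 6, 992]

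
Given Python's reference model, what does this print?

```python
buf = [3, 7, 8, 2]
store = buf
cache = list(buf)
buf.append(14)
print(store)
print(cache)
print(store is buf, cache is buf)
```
[3, 7, 8, 2, 14]
[3, 7, 8, 2]
True False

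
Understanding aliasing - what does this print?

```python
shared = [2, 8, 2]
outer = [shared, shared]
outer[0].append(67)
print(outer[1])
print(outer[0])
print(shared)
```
[2, 8, 2, 67]
[2, 8, 2, 67]
[2, 8, 2, 67]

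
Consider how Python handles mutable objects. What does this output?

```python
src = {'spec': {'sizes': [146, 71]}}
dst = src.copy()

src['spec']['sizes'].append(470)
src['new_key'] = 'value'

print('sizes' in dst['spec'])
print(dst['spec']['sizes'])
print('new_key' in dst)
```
True
[146, 71, 470]
False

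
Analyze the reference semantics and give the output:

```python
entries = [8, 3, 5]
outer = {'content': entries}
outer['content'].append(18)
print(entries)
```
[8, 3, 5, 18]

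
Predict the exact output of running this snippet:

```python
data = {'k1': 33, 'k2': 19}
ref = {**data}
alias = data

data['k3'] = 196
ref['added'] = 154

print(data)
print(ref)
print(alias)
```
{'k1': 33, 'k2': 19, 'k3': 196}
{'k1': 33, 'k2': 19, 'added': 154}
{'k1': 33, 'k2': 19, 'k3': 196}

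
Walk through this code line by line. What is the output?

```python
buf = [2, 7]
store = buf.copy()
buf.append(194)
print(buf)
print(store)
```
[2, 7, 194]
[2, 7]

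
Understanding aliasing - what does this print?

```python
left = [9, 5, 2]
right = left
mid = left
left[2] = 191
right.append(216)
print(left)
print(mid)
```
[9, 5, 191, 216]
[9, 5, 191, 216]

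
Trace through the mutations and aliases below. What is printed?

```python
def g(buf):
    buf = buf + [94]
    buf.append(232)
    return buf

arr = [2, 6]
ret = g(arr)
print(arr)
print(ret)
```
[2, 6]
[2, 6, 94, 232]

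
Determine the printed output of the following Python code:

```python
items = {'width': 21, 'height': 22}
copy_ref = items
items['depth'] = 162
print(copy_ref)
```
{'width': 21, 'height': 22, 'depth': 162}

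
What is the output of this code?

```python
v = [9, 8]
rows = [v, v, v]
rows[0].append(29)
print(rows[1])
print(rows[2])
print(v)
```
[9, 8, 29]
[9, 8, 29]
[9, 8, 29]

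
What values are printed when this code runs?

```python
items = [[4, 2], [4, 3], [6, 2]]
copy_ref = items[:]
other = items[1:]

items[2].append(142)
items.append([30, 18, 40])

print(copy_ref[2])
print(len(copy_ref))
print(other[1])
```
[6, 2, 142]
3
[6, 2, 142]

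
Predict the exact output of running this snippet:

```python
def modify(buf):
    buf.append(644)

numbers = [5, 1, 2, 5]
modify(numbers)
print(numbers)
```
[5, 1, 2, 5, 644]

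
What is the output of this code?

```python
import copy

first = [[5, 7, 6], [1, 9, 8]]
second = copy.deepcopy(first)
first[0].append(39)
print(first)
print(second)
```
[[5, 7, 6, 39], [1, 9, 8]]
[[5, 7, 6], [1, 9, 8]]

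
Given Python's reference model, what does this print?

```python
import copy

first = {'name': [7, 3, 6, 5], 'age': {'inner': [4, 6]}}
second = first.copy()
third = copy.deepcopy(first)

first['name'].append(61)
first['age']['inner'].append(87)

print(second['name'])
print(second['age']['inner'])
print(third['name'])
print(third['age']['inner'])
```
[7, 3, 6, 5, 61]
[4, 6, 87]
[7, 3, 6, 5]
[4, 6]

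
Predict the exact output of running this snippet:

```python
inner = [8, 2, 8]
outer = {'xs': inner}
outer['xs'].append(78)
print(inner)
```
[8, 2, 8, 78]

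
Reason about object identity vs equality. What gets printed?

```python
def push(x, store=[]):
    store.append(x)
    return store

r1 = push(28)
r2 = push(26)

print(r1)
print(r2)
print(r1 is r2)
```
[28, 26]
[28, 26]
True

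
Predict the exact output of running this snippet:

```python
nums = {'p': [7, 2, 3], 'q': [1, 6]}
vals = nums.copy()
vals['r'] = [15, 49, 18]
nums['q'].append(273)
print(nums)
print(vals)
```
{'p': [7, 2, 3], 'q': [1, 6, 273]}
{'p': [7, 2, 3], 'q': [1, 6, 273], 'r': [15, 49, 18]}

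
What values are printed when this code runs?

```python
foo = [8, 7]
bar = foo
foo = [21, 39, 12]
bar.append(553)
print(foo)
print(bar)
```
[21, 39, 12]
[8, 7, 553]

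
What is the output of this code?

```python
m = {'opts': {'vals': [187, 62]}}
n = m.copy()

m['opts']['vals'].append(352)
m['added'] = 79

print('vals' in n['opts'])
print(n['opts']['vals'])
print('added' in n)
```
True
[187, 62, 352]
False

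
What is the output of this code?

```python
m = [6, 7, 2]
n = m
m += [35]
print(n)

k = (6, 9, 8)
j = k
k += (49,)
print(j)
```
[6, 7, 2, 35]
(6, 9, 8)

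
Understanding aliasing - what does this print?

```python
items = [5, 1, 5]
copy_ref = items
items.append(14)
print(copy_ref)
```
[5, 1, 5, 14]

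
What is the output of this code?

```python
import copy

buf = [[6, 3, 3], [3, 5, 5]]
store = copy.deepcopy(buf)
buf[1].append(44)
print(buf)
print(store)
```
[[6, 3, 3], [3, 5, 5, 44]]
[[6, 3, 3], [3, 5, 5]]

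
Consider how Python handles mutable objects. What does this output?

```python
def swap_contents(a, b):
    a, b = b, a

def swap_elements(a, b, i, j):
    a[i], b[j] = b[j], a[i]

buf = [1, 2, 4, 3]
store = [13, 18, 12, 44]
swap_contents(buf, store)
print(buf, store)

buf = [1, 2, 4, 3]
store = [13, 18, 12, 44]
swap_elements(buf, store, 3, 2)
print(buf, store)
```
[1, 2, 4, 3] [13, 18, 12, 44]
[1, 2, 4, 12] [13, 18, 3, 44]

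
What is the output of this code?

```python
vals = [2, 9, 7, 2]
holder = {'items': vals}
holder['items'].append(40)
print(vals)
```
[2, 9, 7, 2, 40]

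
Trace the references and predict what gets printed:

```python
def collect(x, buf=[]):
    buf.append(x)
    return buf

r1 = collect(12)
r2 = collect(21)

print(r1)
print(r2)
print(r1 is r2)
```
[12, 21]
[12, 21]
True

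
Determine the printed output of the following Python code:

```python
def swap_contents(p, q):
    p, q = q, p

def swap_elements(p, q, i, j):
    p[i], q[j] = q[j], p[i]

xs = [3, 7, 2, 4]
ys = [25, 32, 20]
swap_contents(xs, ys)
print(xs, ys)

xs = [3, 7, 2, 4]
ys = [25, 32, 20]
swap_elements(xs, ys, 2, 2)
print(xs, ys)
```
[3, 7, 2, 4] [25, 32, 20]
[3, 7, 20, 4] [25, 32, 2]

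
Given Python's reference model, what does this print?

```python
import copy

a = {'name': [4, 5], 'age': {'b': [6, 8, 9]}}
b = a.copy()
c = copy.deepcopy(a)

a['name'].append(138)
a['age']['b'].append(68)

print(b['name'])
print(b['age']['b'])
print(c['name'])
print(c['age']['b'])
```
[4, 5, 138]
[6, 8, 9, 68]
[4, 5]
[6, 8, 9]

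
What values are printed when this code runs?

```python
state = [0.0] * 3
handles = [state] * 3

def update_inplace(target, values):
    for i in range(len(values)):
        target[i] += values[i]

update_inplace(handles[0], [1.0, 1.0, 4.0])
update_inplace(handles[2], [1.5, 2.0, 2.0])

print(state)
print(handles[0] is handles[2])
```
[2.5, 3.0, 6.0]
True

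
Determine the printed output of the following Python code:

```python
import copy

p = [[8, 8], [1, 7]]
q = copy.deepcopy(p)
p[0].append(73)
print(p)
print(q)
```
[[8, 8, 73], [1, 7]]
[[8, 8], [1, 7]]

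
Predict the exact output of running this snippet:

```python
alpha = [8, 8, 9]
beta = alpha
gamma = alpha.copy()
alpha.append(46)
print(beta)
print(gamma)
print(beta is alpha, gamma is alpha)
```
[8, 8, 9, 46]
[8, 8, 9]
True False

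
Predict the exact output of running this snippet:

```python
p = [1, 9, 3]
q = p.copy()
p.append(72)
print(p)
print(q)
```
[1, 9, 3, 72]
[1, 9, 3]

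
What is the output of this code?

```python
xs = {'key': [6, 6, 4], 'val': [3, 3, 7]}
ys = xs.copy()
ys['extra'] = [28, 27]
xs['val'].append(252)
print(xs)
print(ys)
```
{'key': [6, 6, 4], 'val': [3, 3, 7, 252]}
{'key': [6, 6, 4], 'val': [3, 3, 7, 252], 'extra': [28, 27]}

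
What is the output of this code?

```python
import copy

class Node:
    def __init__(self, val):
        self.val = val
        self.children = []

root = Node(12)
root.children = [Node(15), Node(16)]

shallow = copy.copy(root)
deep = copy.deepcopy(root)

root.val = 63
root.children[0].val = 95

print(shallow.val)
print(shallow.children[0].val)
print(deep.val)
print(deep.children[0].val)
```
12
95
12
15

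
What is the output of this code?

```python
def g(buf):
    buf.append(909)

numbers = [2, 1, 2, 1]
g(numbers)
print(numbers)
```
[2, 1, 2, 1, 909]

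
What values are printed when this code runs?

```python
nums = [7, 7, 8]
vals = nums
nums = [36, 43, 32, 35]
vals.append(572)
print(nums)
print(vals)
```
[36, 43, 32, 35]
[7, 7, 8, 572]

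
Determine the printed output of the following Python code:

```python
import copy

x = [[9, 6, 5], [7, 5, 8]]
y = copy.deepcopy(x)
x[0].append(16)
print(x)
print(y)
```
[[9, 6, 5, 16], [7, 5, 8]]
[[9, 6, 5], [7, 5, 8]]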